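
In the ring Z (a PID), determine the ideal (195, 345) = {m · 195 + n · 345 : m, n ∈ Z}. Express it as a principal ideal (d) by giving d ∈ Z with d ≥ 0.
In the PID Z, (a, b) is generated by gcd(a, b). Compute gcd(345, 195) with the extended Euclidean algorithm, tracking rows (r, s, t) with s·345 + t·195 = r:
  row A: (345, 1, 0)   [1·345 + 0·195 = 345]
  row B: (195, 0, 1)   [0·345 + 1·195 = 195]
  345 = 1·195 + 150   → row C = row A − 1·row B = (150, 1, −1)   [check: 1·345 − 1·195 = 150]
  195 = 1·150 + 45   → row D = row B − 1·row C = (45, −1, 2)   [check: −1·345 + 2·195 = 45]
  150 = 3·45 + 15   → row E = row C − 3·row D = (15, 4, −7)   [check: 4·345 − 7·195 = 15]
  45 = 3·15 + 0   → remainder 0, stop. gcd = 15 (last nonzero row E).
So gcd(195, 345) = 15, with Bézout identity 4·345 − 7·195 = 15. Containment (⊇): the Bézout identity exhibits 15 as an element of (195, 345), giving (15) ⊆ (195, 345). Containment (⊆): since 15 | 195 and 15 | 345 (195 = 15·13, 345 = 15·23), every Z-linear combination of 195 and 345 is divisible by 15, so (195, 345) ⊆ (15). Therefore (195, 345) = (15), d = 15.

Final answer: (195, 345) = (15); d = 15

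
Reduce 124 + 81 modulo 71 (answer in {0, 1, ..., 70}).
Reduce the summands first: 124 ≡ 53, 81 ≡ 10 (mod 71), so 124 + 81 ≡ 53 + 10 (mod 71). 53 + 10 = 63; 63 = 0·71 + 63, so (124 + 81) mod 71 = 63.

Final answer: 63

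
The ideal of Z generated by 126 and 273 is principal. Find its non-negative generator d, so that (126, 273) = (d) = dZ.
(126, 273) = (21); d = 21

In the PID Z, (a, b) is generated by gcd(a, b). Compute gcd(273, 126) with the extended Euclidean algorithm, tracking rows (r, s, t) with s·273 + t·126 = r:
  row A: (273, 1, 0)   [1·273 + 0·126 = 273]
  row B: (126, 0, 1)   [0·273 + 1·126 = 126]
  273 = 2·126 + 21   → row C = row A − 2·row B = (21, 1, −2)   [check: 1·273 − 2·126 = 21]
  126 = 6·21 + 0   → remainder 0, stop. gcd = 21 (last nonzero row C).
So gcd(126, 273) = 21, with Bézout identity 1·273 − 2·126 = 21. Containment (⊇): the Bézout identity exhibits 21 as an element of (126, 273), giving (21) ⊆ (126, 273). Containment (⊆): since 21 | 126 and 21 | 273 (126 = 21·6, 273 = 21·13), every Z-linear combination of 126 and 273 is divisible by 21, so (126, 273) ⊆ (21). Therefore (126, 273) = (21), d = 21.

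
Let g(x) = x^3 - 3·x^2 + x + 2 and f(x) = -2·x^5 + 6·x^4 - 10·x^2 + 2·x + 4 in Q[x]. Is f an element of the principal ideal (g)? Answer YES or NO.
YES

In Q[x] the ideal (g) consists of all multiples of g, so f ∈ (g) iff g | f, i.e. iff the remainder of f on division by g is 0. Divide f by g (g is monic, so eliminate the leading term of the running remainder at each step):
  leading term -2·x^5: subtract (-2·x^2)·g(x) = -2·x^5 + 6·x^4 - 2·x^3 - 4·x^2, leaving 2·x^3 - 6·x^2 + 2·x + 4
  leading term 2·x^3: subtract (2)·g(x) = 2·x^3 - 6·x^2 + 2·x + 4, leaving 0
The remainder is 0, so f(x) = g(x) · h(x) with h(x) = 2 - 2·x^2. Hence g | f, i.e. f ∈ (g).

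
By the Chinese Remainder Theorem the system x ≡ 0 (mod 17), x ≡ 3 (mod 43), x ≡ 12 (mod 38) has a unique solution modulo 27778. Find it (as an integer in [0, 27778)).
The moduli 17, 43, 38 are pairwise coprime, so by the CRT there is a unique solution mod 17·43·38 = 27778.
Solve by successive substitution. Start with x ≡ 0 (mod 17).
  Combine with x ≡ 3 (mod 43): write x = 17·t and require 17·t ≡ 3 (mod 43). Since 17^(−1) ≡ 38 (mod 43), t ≡ 38·3 ≡ 28 (mod 43). So x ≡ 17·28 = 476 (mod 731).
  Combine with x ≡ 12 (mod 38): write x = 476 + 731·t and require 476 + 731·t ≡ 12 (mod 38), i.e. 731·t ≡ 12 − 476 ≡ 30 (mod 38). Since 731^(−1) ≡ 17 (mod 38) (731 ≡ 9 (mod 38)), t ≡ 17·30 ≡ 16 (mod 38). So x ≡ 476 + 731·16 = 12172 (mod 27778).
Unique solution in [0, 27778): x = 12172.

Final answer: x ≡ 12172 (mod 27778); the representative in [0, 27778) is 12172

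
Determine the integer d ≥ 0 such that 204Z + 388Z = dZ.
In the PID Z, (a, b) is generated by gcd(a, b). Compute gcd(388, 204) with the extended Euclidean algorithm, tracking rows (r, s, t) with s·388 + t·204 = r:
  row A: (388, 1, 0)   [1·388 + 0·204 = 388]
  row B: (204, 0, 1)   [0·388 + 1·204 = 204]
  388 = 1·204 + 184   → row C = row A − 1·row B = (184, 1, −1)   [check: 1·388 − 1·204 = 184]
  204 = 1·184 + 20   → row D = row B − 1·row C = (20, −1, 2)   [check: −1·388 + 2·204 = 20]
  184 = 9·20 + 4   → row E = row C − 9·row D = (4, 10, −19)   [check: 10·388 − 19·204 = 4]
  20 = 5·4 + 0   → remainder 0, stop. gcd = 4 (last nonzero row E).
So gcd(204, 388) = 4, with Bézout identity 10·388 − 19·204 = 4. Containment (⊇): the Bézout identity exhibits 4 as an element of (204, 388), giving (4) ⊆ (204, 388). Containment (⊆): since 4 | 204 and 4 | 388 (204 = 4·51, 388 = 4·97), every Z-linear combination of 204 and 388 is divisible by 4, so (204, 388) ⊆ (4). Therefore (204, 388) = (4), d = 4.

Final answer: (204, 388) = (4); d = 4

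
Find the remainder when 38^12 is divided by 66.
58

Use repeated squaring. Binary(12) = 1100. Walk through the bits of the exponent 12 left-to-right: at each bit after the leading one, square the running value, then multiply by 38 if the bit is 1 (always reducing mod 66):
  bit 1 = 1 (leading): start with 38.
  bit 2 = 1: square 38^2 = 1444 ≡ 58; bit is 1, so multiply 58·38 = 2204 ≡ 26 (mod 66).
  bit 3 = 0: square 26^2 = 676 ≡ 16 (mod 66).
  bit 4 = 0: square 16^2 = 256 ≡ 58 (mod 66).
Final value: 38^12 ≡ 58 (mod 66).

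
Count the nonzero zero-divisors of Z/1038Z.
In Z/1038Z each nonzero element is either a unit (gcd with 1038 is 1) or a zero-divisor (gcd > 1). The number of units is φ(1038): factorise 1038 = 2 · 3 · 173, so φ(1038) = (2 − 1) · (3 − 1) · (173 − 1) = 1 · 2 · 172 = 344. The nonzero elements number 1038 − 1 = 1037. Hence the nonzero zero-divisors number 1037 − 344 = 693.

Final answer: Z/1038Z has 693 nonzero zero-divisors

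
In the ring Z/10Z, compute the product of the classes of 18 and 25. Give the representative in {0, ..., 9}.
Reduce the factors first: 18 ≡ 8, 25 ≡ 5 (mod 10), so 18 · 25 ≡ 8 · 5 (mod 10). 8 · 5 = 40. Dividing by 10: 40 = 4·10 + 0. So (18 · 25) mod 10 = 0.

Final answer: 0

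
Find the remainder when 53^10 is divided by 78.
Use repeated squaring. Binary(10) = 1010. Walk through the bits of the exponent 10 left-to-right: at each bit after the leading one, square the running value, then multiply by 53 if the bit is 1 (always reducing mod 78):
  bit 1 = 1 (leading): start with 53.
  bit 2 = 0: square 53^2 = 2809 ≡ 1 (mod 78).
  bit 3 = 1: square 1^2 = 1; bit is 1, so multiply 1·53 = 53 (mod 78).
  bit 4 = 0: square 53^2 = 2809 ≡ 1 (mod 78).
Final value: 53^10 ≡ 1 (mod 78).

Final answer: 1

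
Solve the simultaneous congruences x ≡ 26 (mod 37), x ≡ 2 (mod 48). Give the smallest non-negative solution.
x ≡ 914 (mod 1776); the representative in [0, 1776) is 914

The moduli 37, 48 are pairwise coprime, so by the CRT there is a unique solution mod 37·48 = 1776.
Solve by successive substitution. Start with x ≡ 26 (mod 37).
  Combine with x ≡ 2 (mod 48): write x = 26 + 37·t and require 26 + 37·t ≡ 2 (mod 48), i.e. 37·t ≡ 2 − 26 ≡ 24 (mod 48). Since 37^(−1) ≡ 13 (mod 48), t ≡ 13·24 ≡ 24 (mod 48). So x ≡ 26 + 37·24 = 914 (mod 1776).
Unique solution in [0, 1776): x = 914.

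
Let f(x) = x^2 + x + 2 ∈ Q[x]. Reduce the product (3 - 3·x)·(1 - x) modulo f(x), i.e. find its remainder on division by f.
a · b ≡ -9·x - 3 (mod f(x))

First multiply in Q[x] without reducing: a · b = 3·x^2 - 6·x + 3. Now divide by f(x) = x^2 + x + 2, eliminating the leading term at each step:
  leading term 3·x^2: subtract (3)·f(x) = 3·x^2 + 3·x + 6, leaving -9·x - 3
The degree is now < 2, so this is the remainder. Hence a · b ≡ -9·x - 3 in Q[x]/(f).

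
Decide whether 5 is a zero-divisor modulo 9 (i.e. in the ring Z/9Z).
gcd(5, 9) = 1, so 5 is a unit in Z/9Z (it has a multiplicative inverse). A unit cannot be a zero-divisor: if 5·b ≡ 0 then multiplying both sides by 5^(−1) gives b ≡ 0. So 5 is not a zero-divisor.

Final answer: NO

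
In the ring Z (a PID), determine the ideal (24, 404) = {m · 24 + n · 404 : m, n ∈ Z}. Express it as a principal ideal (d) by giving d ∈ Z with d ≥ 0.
(24, 404) = (4); d = 4

In the PID Z, (a, b) is generated by gcd(a, b). Compute gcd(404, 24) with the extended Euclidean algorithm, tracking rows (r, s, t) with s·404 + t·24 = r:
  row A: (404, 1, 0)   [1·404 + 0·24 = 404]
  row B: (24, 0, 1)   [0·404 + 1·24 = 24]
  404 = 16·24 + 20   → row C = row A − 16·row B = (20, 1, −16)   [check: 1·404 − 16·24 = 20]
  24 = 1·20 + 4   → row D = row B − 1·row C = (4, −1, 17)   [check: −1·404 + 17·24 = 4]
  20 = 5·4 + 0   → remainder 0, stop. gcd = 4 (last nonzero row D).
So gcd(24, 404) = 4, with Bézout identity −1·404 + 17·24 = 4. Containment (⊇): the Bézout identity exhibits 4 as an element of (24, 404), giving (4) ⊆ (24, 404). Containment (⊆): since 4 | 24 and 4 | 404 (24 = 4·6, 404 = 4·101), every Z-linear combination of 24 and 404 is divisible by 4, so (24, 404) ⊆ (4). Therefore (24, 404) = (4), d = 4.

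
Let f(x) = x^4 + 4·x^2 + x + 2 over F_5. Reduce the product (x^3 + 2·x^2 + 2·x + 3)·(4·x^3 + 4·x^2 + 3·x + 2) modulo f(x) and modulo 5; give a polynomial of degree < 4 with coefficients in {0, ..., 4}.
Multiply as integer polynomials: a · b = 4·x^6 + 12·x^5 + 19·x^4 + 28·x^3 + 22·x^2 + 13·x + 6. Reducing coefficients mod 5: a · b ≡ 4·x^6 + 2·x^5 + 4·x^4 + 3·x^3 + 2·x^2 + 3·x + 1. Now divide by f(x) = x^4 + 4·x^2 + x + 2 in F_5[x], eliminating the leading term at each step:
  leading term 4·x^6: subtract (4·x^2)·f(x) = 4·x^6 + x^4 + 4·x^3 + 3·x^2, leaving 2·x^5 + 3·x^4 + 4·x^3 + 4·x^2 + 3·x + 1 (coefficients mod 5)
  leading term 2·x^5: subtract (2·x)·f(x) = 2·x^5 + 3·x^3 + 2·x^2 + 4·x, leaving 3·x^4 + x^3 + 2·x^2 + 4·x + 1 (coefficients mod 5)
  leading term 3·x^4: subtract (3)·f(x) = 3·x^4 + 2·x^2 + 3·x + 1, leaving x^3 + x (coefficients mod 5)
The degree is now < 4, so this is the remainder. Hence a · b ≡ x^3 + x in F_5[x]/(f).

Final answer: a · b ≡ x^3 + x (mod f(x))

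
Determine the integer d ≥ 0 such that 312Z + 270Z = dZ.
(312, 270) = (6); d = 6

In the PID Z, (a, b) is generated by gcd(a, b). Compute gcd(312, 270) with the extended Euclidean algorithm, tracking rows (r, s, t) with s·312 + t·270 = r:
  row A: (312, 1, 0)   [1·312 + 0·270 = 312]
  row B: (270, 0, 1)   [0·312 + 1·270 = 270]
  312 = 1·270 + 42   → row C = row A − 1·row B = (42, 1, −1)   [check: 1·312 − 1·270 = 42]
  270 = 6·42 + 18   → row D = row B − 6·row C = (18, −6, 7)   [check: −6·312 + 7·270 = 18]
  42 = 2·18 + 6   → row E = row C − 2·row D = (6, 13, −15)   [check: 13·312 − 15·270 = 6]
  18 = 3·6 + 0   → remainder 0, stop. gcd = 6 (last nonzero row E).
So gcd(312, 270) = 6, with Bézout identity 13·312 − 15·270 = 6. Containment (⊇): the Bézout identity exhibits 6 as an element of (312, 270), giving (6) ⊆ (312, 270). Containment (⊆): since 6 | 312 and 6 | 270 (312 = 6·52, 270 = 6·45), every Z-linear combination of 312 and 270 is divisible by 6, so (312, 270) ⊆ (6). Therefore (312, 270) = (6), d = 6.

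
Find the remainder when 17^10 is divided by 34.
17

Use repeated squaring. Binary(10) = 1010. Walk through the bits of the exponent 10 left-to-right: at each bit after the leading one, square the running value, then multiply by 17 if the bit is 1 (always reducing mod 34):
  bit 1 = 1 (leading): start with 17.
  bit 2 = 0: square 17^2 = 289 ≡ 17 (mod 34).
  bit 3 = 1: square 17^2 = 289 ≡ 17; bit is 1, so multiply 17·17 = 289 ≡ 17 (mod 34).
  bit 4 = 0: square 17^2 = 289 ≡ 17 (mod 34).
Final value: 17^10 ≡ 17 (mod 34).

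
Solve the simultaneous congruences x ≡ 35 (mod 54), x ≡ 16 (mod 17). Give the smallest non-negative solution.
x ≡ 305 (mod 918); the representative in [0, 918) is 305

The moduli 54, 17 are pairwise coprime, so by the CRT there is a unique solution mod 54·17 = 918.
Solve by successive substitution. Start with x ≡ 35 (mod 54).
  Combine with x ≡ 16 (mod 17): write x = 35 + 54·t and require 35 + 54·t ≡ 16 (mod 17), i.e. 54·t ≡ 16 − 35 ≡ 15 (mod 17). Since 54^(−1) ≡ 6 (mod 17) (54 ≡ 3 (mod 17)), t ≡ 6·15 ≡ 5 (mod 17). So x ≡ 35 + 54·5 = 305 (mod 918).
Unique solution in [0, 918): x = 305.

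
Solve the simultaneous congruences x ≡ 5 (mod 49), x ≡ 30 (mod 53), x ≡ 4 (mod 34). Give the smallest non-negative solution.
The moduli 49, 53, 34 are pairwise coprime, so by the CRT there is a unique solution mod 49·53·34 = 88298.
Solve by successive substitution. Start with x ≡ 5 (mod 49).
  Combine with x ≡ 30 (mod 53): write x = 5 + 49·t and require 5 + 49·t ≡ 30 (mod 53), i.e. 49·t ≡ 30 − 5 ≡ 25 (mod 53). Since 49^(−1) ≡ 13 (mod 53), t ≡ 13·25 ≡ 7 (mod 53). So x ≡ 5 + 49·7 = 348 (mod 2597).
  Combine with x ≡ 4 (mod 34): write x = 348 + 2597·t and require 348 + 2597·t ≡ 4 (mod 34), i.e. 2597·t ≡ 4 − 348 ≡ 30 (mod 34). Since 2597^(−1) ≡ 21 (mod 34) (2597 ≡ 13 (mod 34)), t ≡ 21·30 ≡ 18 (mod 34). So x ≡ 348 + 2597·18 = 47094 (mod 88298).
Unique solution in [0, 88298): x = 47094.

Final answer: x ≡ 47094 (mod 88298); the representative in [0, 88298) is 47094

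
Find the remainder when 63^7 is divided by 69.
Use repeated squaring. Binary(7) = 111. Walk through the bits of the exponent 7 left-to-right: at each bit after the leading one, square the running value, then multiply by 63 if the bit is 1 (always reducing mod 69):
  bit 1 = 1 (leading): start with 63.
  bit 2 = 1: square 63^2 = 3969 ≡ 36; bit is 1, so multiply 36·63 = 2268 ≡ 60 (mod 69).
  bit 3 = 1: square 60^2 = 3600 ≡ 12; bit is 1, so multiply 12·63 = 756 ≡ 66 (mod 69).
Final value: 63^7 ≡ 66 (mod 69).

Final answer: 66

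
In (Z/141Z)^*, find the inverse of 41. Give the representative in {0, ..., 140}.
41^(−1) ≡ 86 (mod 141)

Apply the extended Euclidean algorithm to (141, 41), tracking rows (r, s, t) with s·141 + t·41 = r. Each division r_prev = q·r_cur + r_new produces the new row as (previous row) − q·(current row):
  row A: (141, 1, 0)   [1·141 + 0·41 = 141]
  row B: (41, 0, 1)   [0·141 + 1·41 = 41]
  141 = 3·41 + 18   → row C = row A − 3·row B = (18, 1, −3)   [check: 1·141 − 3·41 = 18]
  41 = 2·18 + 5   → row D = row B − 2·row C = (5, −2, 7)   [check: −2·141 + 7·41 = 5]
  18 = 3·5 + 3   → row E = row C − 3·row D = (3, 7, −24)   [check: 7·141 − 24·41 = 3]
  5 = 1·3 + 2   → row F = row D − 1·row E = (2, −9, 31)   [check: −9·141 + 31·41 = 2]
  3 = 1·2 + 1   → row G = row E − 1·row F = (1, 16, −55)   [check: 16·141 − 55·41 = 1]
  2 = 2·1 + 0   → remainder 0, stop. gcd = 1 (last nonzero row G).
The gcd is 1, so 41 is invertible mod 141. The last nonzero row gives 16·141 − 55·41 = 1, so t = −55. So 41^(−1) ≡ −55 ≡ 86 (mod 141). Verify: 41 · 86 = 3526 ≡ 1 (mod 141). ✓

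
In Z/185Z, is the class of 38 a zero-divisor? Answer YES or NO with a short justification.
gcd(38, 185) = 1, so 38 is a unit in Z/185Z (it has a multiplicative inverse). A unit cannot be a zero-divisor: if 38·b ≡ 0 then multiplying both sides by 38^(−1) gives b ≡ 0. So 38 is not a zero-divisor.

Final answer: NO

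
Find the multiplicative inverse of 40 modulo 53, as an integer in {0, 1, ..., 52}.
40^(−1) ≡ 4 (mod 53)

Apply the extended Euclidean algorithm to (53, 40), tracking rows (r, s, t) with s·53 + t·40 = r. Each division r_prev = q·r_cur + r_new produces the new row as (previous row) − q·(current row):
  row A: (53, 1, 0)   [1·53 + 0·40 = 53]
  row B: (40, 0, 1)   [0·53 + 1·40 = 40]
  53 = 1·40 + 13   → row C = row A − 1·row B = (13, 1, −1)   [check: 1·53 − 1·40 = 13]
  40 = 3·13 + 1   → row D = row B − 3·row C = (1, −3, 4)   [check: −3·53 + 4·40 = 1]
  13 = 13·1 + 0   → remainder 0, stop. gcd = 1 (last nonzero row D).
The gcd is 1, so 40 is invertible mod 53. The last nonzero row gives −3·53 + 4·40 = 1, so t = 4. So 40^(−1) ≡ 4 (mod 53). Verify: 40 · 4 = 160 ≡ 1 (mod 53). ✓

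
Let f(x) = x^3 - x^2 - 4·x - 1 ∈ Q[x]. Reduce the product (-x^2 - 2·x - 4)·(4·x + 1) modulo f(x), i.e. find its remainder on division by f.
First multiply in Q[x] without reducing: a · b = -4·x^3 - 9·x^2 - 18·x - 4. Now divide by f(x) = x^3 - x^2 - 4·x - 1, eliminating the leading term at each step:
  leading term -4·x^3: subtract (-4)·f(x) = -4·x^3 + 4·x^2 + 16·x + 4, leaving -13·x^2 - 34·x - 8
The degree is now < 3, so this is the remainder. Hence a · b ≡ -13·x^2 - 34·x - 8 in Q[x]/(f).

Final answer: a · b ≡ -13·x^2 - 34·x - 8 (mod f(x))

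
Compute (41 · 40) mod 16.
Reduce the factors first: 41 ≡ 9, 40 ≡ 8 (mod 16), so 41 · 40 ≡ 9 · 8 (mod 16). 9 · 8 = 72. Dividing by 16: 72 = 4·16 + 8. So (41 · 40) mod 16 = 8.

Final answer: 8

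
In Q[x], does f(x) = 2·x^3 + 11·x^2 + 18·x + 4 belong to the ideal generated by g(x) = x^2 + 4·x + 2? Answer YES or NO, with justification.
NO

In Q[x] the ideal (g) consists of all multiples of g, so f ∈ (g) iff g | f, i.e. iff the remainder of f on division by g is 0. Divide f by g (g is monic, so eliminate the leading term of the running remainder at each step):
  leading term 2·x^3: subtract (2·x)·g(x) = 2·x^3 + 8·x^2 + 4·x, leaving 3·x^2 + 14·x + 4
  leading term 3·x^2: subtract (3)·g(x) = 3·x^2 + 12·x + 6, leaving 2·x - 2
The remainder r(x) = 2·x - 2 ≠ 0 (and deg r < deg g), so g ∤ f, i.e. f ∉ (g).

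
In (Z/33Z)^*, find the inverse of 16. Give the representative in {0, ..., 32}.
Apply the extended Euclidean algorithm to (33, 16), tracking rows (r, s, t) with s·33 + t·16 = r. Each division r_prev = q·r_cur + r_new produces the new row as (previous row) − q·(current row):
  row A: (33, 1, 0)   [1·33 + 0·16 = 33]
  row B: (16, 0, 1)   [0·33 + 1·16 = 16]
  33 = 2·16 + 1   → row C = row A − 2·row B = (1, 1, −2)   [check: 1·33 − 2·16 = 1]
  16 = 16·1 + 0   → remainder 0, stop. gcd = 1 (last nonzero row C).
The gcd is 1, so 16 is invertible mod 33. The last nonzero row gives 1·33 − 2·16 = 1, so t = −2. So 16^(−1) ≡ −2 ≡ 31 (mod 33). Verify: 16 · 31 = 496 ≡ 1 (mod 33). ✓

Final answer: 16^(−1) ≡ 31 (mod 33)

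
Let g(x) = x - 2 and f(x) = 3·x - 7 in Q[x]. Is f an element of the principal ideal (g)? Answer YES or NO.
In Q[x] the ideal (g) consists of all multiples of g, so f ∈ (g) iff g | f, i.e. iff the remainder of f on division by g is 0. Divide f by g (g is monic, so eliminate the leading term of the running remainder at each step):
  leading term 3·x: subtract (3)·g(x) = 3·x - 6, leaving -1
The remainder r(x) = -1 ≠ 0 (and deg r < deg g), so g ∤ f, i.e. f ∉ (g).

Final answer: NO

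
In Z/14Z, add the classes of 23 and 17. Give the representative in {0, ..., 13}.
12

Reduce the summands first: 23 ≡ 9, 17 ≡ 3 (mod 14), so 23 + 17 ≡ 9 + 3 (mod 14). 9 + 3 = 12; 12 = 0·14 + 12, so (23 + 17) mod 14 = 12.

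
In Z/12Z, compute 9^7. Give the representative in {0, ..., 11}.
Use repeated squaring. Binary(7) = 111. Walk through the bits of the exponent 7 left-to-right: at each bit after the leading one, square the running value, then multiply by 9 if the bit is 1 (always reducing mod 12):
  bit 1 = 1 (leading): start with 9.
  bit 2 = 1: square 9^2 = 81 ≡ 9; bit is 1, so multiply 9·9 = 81 ≡ 9 (mod 12).
  bit 3 = 1: square 9^2 = 81 ≡ 9; bit is 1, so multiply 9·9 = 81 ≡ 9 (mod 12).
Final value: 9^7 ≡ 9 (mod 12).

Final answer: 9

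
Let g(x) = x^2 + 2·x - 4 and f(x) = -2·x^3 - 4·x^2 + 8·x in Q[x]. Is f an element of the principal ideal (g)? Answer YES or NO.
In Q[x] the ideal (g) consists of all multiples of g, so f ∈ (g) iff g | f, i.e. iff the remainder of f on division by g is 0. Divide f by g (g is monic, so eliminate the leading term of the running remainder at each step):
  leading term -2·x^3: subtract (-2·x)·g(x) = -2·x^3 - 4·x^2 + 8·x, leaving 0
The remainder is 0, so f(x) = g(x) · h(x) with h(x) = -2·x. Hence g | f, i.e. f ∈ (g).

Final answer: YES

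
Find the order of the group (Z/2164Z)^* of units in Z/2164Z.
|(Z/2164Z)^*| = 1080

(Z/2164Z)^* consists of the classes a with gcd(a, 2164) = 1, so its order is φ(2164). φ is multiplicative, with φ(p^e) = p^e − p^(e−1). Factorise 2164 = 2^2 · 541. Then
  φ(2164) = (2^2 − 2^1) · (541 − 1) = 2 · 540 = 1080.
Thus |(Z/2164Z)^*| = 1080.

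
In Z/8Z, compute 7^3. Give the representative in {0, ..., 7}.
Use repeated squaring. Binary(3) = 11. Walk through the bits of the exponent 3 left-to-right: at each bit after the leading one, square the running value, then multiply by 7 if the bit is 1 (always reducing mod 8):
  bit 1 = 1 (leading): start with 7.
  bit 2 = 1: square 7^2 = 49 ≡ 1; bit is 1, so multiply 1·7 = 7 (mod 8).
Final value: 7^3 ≡ 7 (mod 8).

Final answer: 7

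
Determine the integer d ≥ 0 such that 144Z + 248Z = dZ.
In the PID Z, (a, b) is generated by gcd(a, b). Compute gcd(248, 144) with the extended Euclidean algorithm, tracking rows (r, s, t) with s·248 + t·144 = r:
  row A: (248, 1, 0)   [1·248 + 0·144 = 248]
  row B: (144, 0, 1)   [0·248 + 1·144 = 144]
  248 = 1·144 + 104   → row C = row A − 1·row B = (104, 1, −1)   [check: 1·248 − 1·144 = 104]
  144 = 1·104 + 40   → row D = row B − 1·row C = (40, −1, 2)   [check: −1·248 + 2·144 = 40]
  104 = 2·40 + 24   → row E = row C − 2·row D = (24, 3, −5)   [check: 3·248 − 5·144 = 24]
  40 = 1·24 + 16   → row F = row D − 1·row E = (16, −4, 7)   [check: −4·248 + 7·144 = 16]
  24 = 1·16 + 8   → row G = row E − 1·row F = (8, 7, −12)   [check: 7·248 − 12·144 = 8]
  16 = 2·8 + 0   → remainder 0, stop. gcd = 8 (last nonzero row G).
So gcd(144, 248) = 8, with Bézout identity 7·248 − 12·144 = 8. Containment (⊇): the Bézout identity exhibits 8 as an element of (144, 248), giving (8) ⊆ (144, 248). Containment (⊆): since 8 | 144 and 8 | 248 (144 = 8·18, 248 = 8·31), every Z-linear combination of 144 and 248 is divisible by 8, so (144, 248) ⊆ (8). Therefore (144, 248) = (8), d = 8.

Final answer: (144, 248) = (8); d = 8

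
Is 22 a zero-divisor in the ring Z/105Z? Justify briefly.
gcd(22, 105) = 1, so 22 is a unit in Z/105Z (it has a multiplicative inverse). A unit cannot be a zero-divisor: if 22·b ≡ 0 then multiplying both sides by 22^(−1) gives b ≡ 0. So 22 is not a zero-divisor.

Final answer: NO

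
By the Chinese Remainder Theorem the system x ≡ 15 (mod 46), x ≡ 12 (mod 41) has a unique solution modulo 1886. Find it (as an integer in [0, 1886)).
x ≡ 1119 (mod 1886); the representative in [0, 1886) is 1119

The moduli 46, 41 are pairwise coprime, so by the CRT there is a unique solution mod 46·41 = 1886.
Solve by successive substitution. Start with x ≡ 15 (mod 46).
  Combine with x ≡ 12 (mod 41): write x = 15 + 46·t and require 15 + 46·t ≡ 12 (mod 41), i.e. 46·t ≡ 12 − 15 ≡ 38 (mod 41). Since 46^(−1) ≡ 33 (mod 41) (46 ≡ 5 (mod 41)), t ≡ 33·38 ≡ 24 (mod 41). So x ≡ 15 + 46·24 = 1119 (mod 1886).
Unique solution in [0, 1886): x = 1119.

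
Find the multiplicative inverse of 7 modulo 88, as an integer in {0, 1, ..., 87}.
7^(−1) ≡ 63 (mod 88)

Apply the extended Euclidean algorithm to (88, 7), tracking rows (r, s, t) with s·88 + t·7 = r. Each division r_prev = q·r_cur + r_new produces the new row as (previous row) − q·(current row):
  row A: (88, 1, 0)   [1·88 + 0·7 = 88]
  row B: (7, 0, 1)   [0·88 + 1·7 = 7]
  88 = 12·7 + 4   → row C = row A − 12·row B = (4, 1, −12)   [check: 1·88 − 12·7 = 4]
  7 = 1·4 + 3   → row D = row B − 1·row C = (3, −1, 13)   [check: −1·88 + 13·7 = 3]
  4 = 1·3 + 1   → row E = row C − 1·row D = (1, 2, −25)   [check: 2·88 − 25·7 = 1]
  3 = 3·1 + 0   → remainder 0, stop. gcd = 1 (last nonzero row E).
The gcd is 1, so 7 is invertible mod 88. The last nonzero row gives 2·88 − 25·7 = 1, so t = −25. So 7^(−1) ≡ −25 ≡ 63 (mod 88). Verify: 7 · 63 = 441 ≡ 1 (mod 88). ✓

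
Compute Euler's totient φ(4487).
φ(4487) = 3840

φ is multiplicative, with φ(p^e) = p^e − p^(e−1). Factorise 4487 = 7 · 641. Then
  φ(4487) = (7 − 1) · (641 − 1) = 6 · 640 = 3840.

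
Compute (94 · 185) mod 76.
62

Reduce the factors first: 94 ≡ 18, 185 ≡ 33 (mod 76), so 94 · 185 ≡ 18 · 33 (mod 76). 18 · 33 = 594. Dividing by 76: 594 = 7·76 + 62. So (94 · 185) mod 76 = 62.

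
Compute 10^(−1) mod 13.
10^(−1) ≡ 4 (mod 13)

Apply the extended Euclidean algorithm to (13, 10), tracking rows (r, s, t) with s·13 + t·10 = r. Each division r_prev = q·r_cur + r_new produces the new row as (previous row) − q·(current row):
  row A: (13, 1, 0)   [1·13 + 0·10 = 13]
  row B: (10, 0, 1)   [0·13 + 1·10 = 10]
  13 = 1·10 + 3   → row C = row A − 1·row B = (3, 1, −1)   [check: 1·13 − 1·10 = 3]
  10 = 3·3 + 1   → row D = row B − 3·row C = (1, −3, 4)   [check: −3·13 + 4·10 = 1]
  3 = 3·1 + 0   → remainder 0, stop. gcd = 1 (last nonzero row D).
The gcd is 1, so 10 is invertible mod 13. The last nonzero row gives −3·13 + 4·10 = 1, so t = 4. So 10^(−1) ≡ 4 (mod 13). Verify: 10 · 4 = 40 ≡ 1 (mod 13). ✓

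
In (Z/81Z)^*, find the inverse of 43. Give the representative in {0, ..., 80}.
43^(−1) ≡ 49 (mod 81)

Apply the extended Euclidean algorithm to (81, 43), tracking rows (r, s, t) with s·81 + t·43 = r. Each division r_prev = q·r_cur + r_new produces the new row as (previous row) − q·(current row):
  row A: (81, 1, 0)   [1·81 + 0·43 = 81]
  row B: (43, 0, 1)   [0·81 + 1·43 = 43]
  81 = 1·43 + 38   → row C = row A − 1·row B = (38, 1, −1)   [check: 1·81 − 1·43 = 38]
  43 = 1·38 + 5   → row D = row B − 1·row C = (5, −1, 2)   [check: −1·81 + 2·43 = 5]
  38 = 7·5 + 3   → row E = row C − 7·row D = (3, 8, −15)   [check: 8·81 − 15·43 = 3]
  5 = 1·3 + 2   → row F = row D − 1·row E = (2, −9, 17)   [check: −9·81 + 17·43 = 2]
  3 = 1·2 + 1   → row G = row E − 1·row F = (1, 17, −32)   [check: 17·81 − 32·43 = 1]
  2 = 2·1 + 0   → remainder 0, stop. gcd = 1 (last nonzero row G).
The gcd is 1, so 43 is invertible mod 81. The last nonzero row gives 17·81 − 32·43 = 1, so t = −32. So 43^(−1) ≡ −32 ≡ 49 (mod 81). Verify: 43 · 49 = 2107 ≡ 1 (mod 81). ✓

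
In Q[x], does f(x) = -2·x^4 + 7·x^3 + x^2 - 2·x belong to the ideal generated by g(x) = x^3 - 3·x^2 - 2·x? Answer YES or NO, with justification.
In Q[x] the ideal (g) consists of all multiples of g, so f ∈ (g) iff g | f, i.e. iff the remainder of f on division by g is 0. Divide f by g (g is monic, so eliminate the leading term of the running remainder at each step):
  leading term -2·x^4: subtract (-2·x)·g(x) = -2·x^4 + 6·x^3 + 4·x^2, leaving x^3 - 3·x^2 - 2·x
  leading term x^3: subtract (1)·g(x) = x^3 - 3·x^2 - 2·x, leaving 0
The remainder is 0, so f(x) = g(x) · h(x) with h(x) = 1 - 2·x. Hence g | f, i.e. f ∈ (g).

Final answer: YES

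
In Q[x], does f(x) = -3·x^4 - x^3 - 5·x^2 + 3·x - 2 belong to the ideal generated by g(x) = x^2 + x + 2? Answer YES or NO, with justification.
YES

In Q[x] the ideal (g) consists of all multiples of g, so f ∈ (g) iff g | f, i.e. iff the remainder of f on division by g is 0. Divide f by g (g is monic, so eliminate the leading term of the running remainder at each step):
  leading term -3·x^4: subtract (-3·x^2)·g(x) = -3·x^4 - 3·x^3 - 6·x^2, leaving 2·x^3 + x^2 + 3·x - 2
  leading term 2·x^3: subtract (2·x)·g(x) = 2·x^3 + 2·x^2 + 4·x, leaving -x^2 - x - 2
  leading term -x^2: subtract (-1)·g(x) = -x^2 - x - 2, leaving 0
The remainder is 0, so f(x) = g(x) · h(x) with h(x) = -3·x^2 + 2·x - 1. Hence g | f, i.e. f ∈ (g).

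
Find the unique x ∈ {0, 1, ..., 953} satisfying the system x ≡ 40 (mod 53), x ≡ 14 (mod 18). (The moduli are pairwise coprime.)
x ≡ 464 (mod 954); the representative in [0, 954) is 464

The moduli 53, 18 are pairwise coprime, so by the CRT there is a unique solution mod 53·18 = 954.
Solve by successive substitution. Start with x ≡ 40 (mod 53).
  Combine with x ≡ 14 (mod 18): write x = 40 + 53·t and require 40 + 53·t ≡ 14 (mod 18), i.e. 53·t ≡ 14 − 40 ≡ 10 (mod 18). Since 53^(−1) ≡ 17 (mod 18) (53 ≡ 17 (mod 18)), t ≡ 17·10 ≡ 8 (mod 18). So x ≡ 40 + 53·8 = 464 (mod 954).
Unique solution in [0, 954): x = 464.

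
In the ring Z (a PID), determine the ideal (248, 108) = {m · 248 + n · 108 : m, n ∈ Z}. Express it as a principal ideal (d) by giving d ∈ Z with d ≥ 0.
(248, 108) = (4); d = 4

In the PID Z, (a, b) is generated by gcd(a, b). Compute gcd(248, 108) with the extended Euclidean algorithm, tracking rows (r, s, t) with s·248 + t·108 = r:
  row A: (248, 1, 0)   [1·248 + 0·108 = 248]
  row B: (108, 0, 1)   [0·248 + 1·108 = 108]
  248 = 2·108 + 32   → row C = row A − 2·row B = (32, 1, −2)   [check: 1·248 − 2·108 = 32]
  108 = 3·32 + 12   → row D = row B − 3·row C = (12, −3, 7)   [check: −3·248 + 7·108 = 12]
  32 = 2·12 + 8   → row E = row C − 2·row D = (8, 7, −16)   [check: 7·248 − 16·108 = 8]
  12 = 1·8 + 4   → row F = row D − 1·row E = (4, −10, 23)   [check: −10·248 + 23·108 = 4]
  8 = 2·4 + 0   → remainder 0, stop. gcd = 4 (last nonzero row F).
So gcd(248, 108) = 4, with Bézout identity −10·248 + 23·108 = 4. Containment (⊇): the Bézout identity exhibits 4 as an element of (248, 108), giving (4) ⊆ (248, 108). Containment (⊆): since 4 | 248 and 4 | 108 (248 = 4·62, 108 = 4·27), every Z-linear combination of 248 and 108 is divisible by 4, so (248, 108) ⊆ (4). Therefore (248, 108) = (4), d = 4.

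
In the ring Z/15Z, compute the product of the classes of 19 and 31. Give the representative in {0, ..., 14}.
Reduce the factors first: 19 ≡ 4, 31 ≡ 1 (mod 15), so 19 · 31 ≡ 4 · 1 (mod 15). 4 · 1 = 4. Dividing by 15: 4 = 0·15 + 4. So (19 · 31) mod 15 = 4.

Final answer: 4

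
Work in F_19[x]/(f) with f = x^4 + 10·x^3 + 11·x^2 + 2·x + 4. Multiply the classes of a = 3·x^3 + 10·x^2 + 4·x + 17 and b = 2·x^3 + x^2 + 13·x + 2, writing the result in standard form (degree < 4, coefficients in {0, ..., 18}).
Multiply as integer polynomials: a · b = 6·x^6 + 23·x^5 + 57·x^4 + 174·x^3 + 89·x^2 + 229·x + 34. Reducing coefficients mod 19: a · b ≡ 6·x^6 + 4·x^5 + 3·x^3 + 13·x^2 + x + 15. Now divide by f(x) = x^4 + 10·x^3 + 11·x^2 + 2·x + 4 in F_19[x], eliminating the leading term at each step:
  leading term 6·x^6: subtract (6·x^2)·f(x) = 6·x^6 + 3·x^5 + 9·x^4 + 12·x^3 + 5·x^2, leaving x^5 + 10·x^4 + 10·x^3 + 8·x^2 + x + 15 (coefficients mod 19)
  leading term x^5: subtract (x)·f(x) = x^5 + 10·x^4 + 11·x^3 + 2·x^2 + 4·x, leaving 18·x^3 + 6·x^2 + 16·x + 15 (coefficients mod 19)
The degree is now < 4, so this is the remainder. Hence a · b ≡ 18·x^3 + 6·x^2 + 16·x + 15 in F_19[x]/(f).

Final answer: a · b ≡ 18·x^3 + 6·x^2 + 16·x + 15 (mod f(x))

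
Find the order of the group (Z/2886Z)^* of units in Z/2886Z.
|(Z/2886Z)^*| = 864

(Z/2886Z)^* consists of the classes a with gcd(a, 2886) = 1, so its order is φ(2886). φ is multiplicative, with φ(p^e) = p^e − p^(e−1). Factorise 2886 = 2 · 3 · 13 · 37. Then
  φ(2886) = (2 − 1) · (3 − 1) · (13 − 1) · (37 − 1) = 1 · 2 · 12 · 36 = 864.
Thus |(Z/2886Z)^*| = 864.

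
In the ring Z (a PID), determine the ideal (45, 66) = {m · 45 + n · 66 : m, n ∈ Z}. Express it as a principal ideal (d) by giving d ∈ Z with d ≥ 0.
(45, 66) = (3); d = 3

In the PID Z, (a, b) is generated by gcd(a, b). Compute gcd(66, 45) with the extended Euclidean algorithm, tracking rows (r, s, t) with s·66 + t·45 = r:
  row A: (66, 1, 0)   [1·66 + 0·45 = 66]
  row B: (45, 0, 1)   [0·66 + 1·45 = 45]
  66 = 1·45 + 21   → row C = row A − 1·row B = (21, 1, −1)   [check: 1·66 − 1·45 = 21]
  45 = 2·21 + 3   → row D = row B − 2·row C = (3, −2, 3)   [check: −2·66 + 3·45 = 3]
  21 = 7·3 + 0   → remainder 0, stop. gcd = 3 (last nonzero row D).
So gcd(45, 66) = 3, with Bézout identity −2·66 + 3·45 = 3. Containment (⊇): the Bézout identity exhibits 3 as an element of (45, 66), giving (3) ⊆ (45, 66). Containment (⊆): since 3 | 45 and 3 | 66 (45 = 3·15, 66 = 3·22), every Z-linear combination of 45 and 66 is divisible by 3, so (45, 66) ⊆ (3). Therefore (45, 66) = (3), d = 3.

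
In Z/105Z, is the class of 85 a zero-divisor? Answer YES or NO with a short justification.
YES

gcd(85, 105) = 5 > 1, so 85 is not a unit in Z/105Z. In Z/nZ every nonzero non-unit is a zero-divisor: explicitly, take b = 105/gcd = 21 ≠ 0 (mod 105); then 85·21 = 1785 = 17·105, i.e. 85·21 ≡ 0 (mod 105). So 85 is a zero-divisor.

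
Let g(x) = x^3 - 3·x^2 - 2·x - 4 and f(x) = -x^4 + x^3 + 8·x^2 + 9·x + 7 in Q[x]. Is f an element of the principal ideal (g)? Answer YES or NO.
In Q[x] the ideal (g) consists of all multiples of g, so f ∈ (g) iff g | f, i.e. iff the remainder of f on division by g is 0. Divide f by g (g is monic, so eliminate the leading term of the running remainder at each step):
  leading term -x^4: subtract (-x)·g(x) = -x^4 + 3·x^3 + 2·x^2 + 4·x, leaving -2·x^3 + 6·x^2 + 5·x + 7
  leading term -2·x^3: subtract (-2)·g(x) = -2·x^3 + 6·x^2 + 4·x + 8, leaving x - 1
The remainder r(x) = x - 1 ≠ 0 (and deg r < deg g), so g ∤ f, i.e. f ∉ (g).

Final answer: NO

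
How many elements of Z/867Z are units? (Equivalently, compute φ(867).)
Z/867Z has φ(867) = 544 units

An element a ∈ Z/867Z is a unit iff gcd(a, 867) = 1, so the number of units is φ(867). φ is multiplicative, with φ(p^e) = p^e − p^(e−1). Factorise 867 = 3 · 17^2. Then
  φ(867) = (3 − 1) · (17^2 − 17^1) = 2 · 272 = 544.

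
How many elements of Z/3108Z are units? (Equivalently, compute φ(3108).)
Z/3108Z has φ(3108) = 864 units

An element a ∈ Z/3108Z is a unit iff gcd(a, 3108) = 1, so the number of units is φ(3108). φ is multiplicative, with φ(p^e) = p^e − p^(e−1). Factorise 3108 = 2^2 · 3 · 7 · 37. Then
  φ(3108) = (2^2 − 2^1) · (3 − 1) · (7 − 1) · (37 − 1) = 2 · 2 · 6 · 36 = 864.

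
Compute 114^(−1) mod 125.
114^(−1) ≡ 34 (mod 125)

Apply the extended Euclidean algorithm to (125, 114), tracking rows (r, s, t) with s·125 + t·114 = r. Each division r_prev = q·r_cur + r_new produces the new row as (previous row) − q·(current row):
  row A: (125, 1, 0)   [1·125 + 0·114 = 125]
  row B: (114, 0, 1)   [0·125 + 1·114 = 114]
  125 = 1·114 + 11   → row C = row A − 1·row B = (11, 1, −1)   [check: 1·125 − 1·114 = 11]
  114 = 10·11 + 4   → row D = row B − 10·row C = (4, −10, 11)   [check: −10·125 + 11·114 = 4]
  11 = 2·4 + 3   → row E = row C − 2·row D = (3, 21, −23)   [check: 21·125 − 23·114 = 3]
  4 = 1·3 + 1   → row F = row D − 1·row E = (1, −31, 34)   [check: −31·125 + 34·114 = 1]
  3 = 3·1 + 0   → remainder 0, stop. gcd = 1 (last nonzero row F).
The gcd is 1, so 114 is invertible mod 125. The last nonzero row gives −31·125 + 34·114 = 1, so t = 34. So 114^(−1) ≡ 34 (mod 125). Verify: 114 · 34 = 3876 ≡ 1 (mod 125). ✓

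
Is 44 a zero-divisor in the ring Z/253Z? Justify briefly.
gcd(44, 253) = 11 > 1, so 44 is not a unit in Z/253Z. In Z/nZ every nonzero non-unit is a zero-divisor: explicitly, take b = 253/gcd = 23 ≠ 0 (mod 253); then 44·23 = 1012 = 4·253, i.e. 44·23 ≡ 0 (mod 253). So 44 is a zero-divisor.

Final answer: YES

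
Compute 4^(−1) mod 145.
4^(−1) ≡ 109 (mod 145)

Apply the extended Euclidean algorithm to (145, 4), tracking rows (r, s, t) with s·145 + t·4 = r. Each division r_prev = q·r_cur + r_new produces the new row as (previous row) − q·(current row):
  row A: (145, 1, 0)   [1·145 + 0·4 = 145]
  row B: (4, 0, 1)   [0·145 + 1·4 = 4]
  145 = 36·4 + 1   → row C = row A − 36·row B = (1, 1, −36)   [check: 1·145 − 36·4 = 1]
  4 = 4·1 + 0   → remainder 0, stop. gcd = 1 (last nonzero row C).
The gcd is 1, so 4 is invertible mod 145. The last nonzero row gives 1·145 − 36·4 = 1, so t = −36. So 4^(−1) ≡ −36 ≡ 109 (mod 145). Verify: 4 · 109 = 436 ≡ 1 (mod 145). ✓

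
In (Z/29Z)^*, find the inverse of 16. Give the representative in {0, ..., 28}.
Apply the extended Euclidean algorithm to (29, 16), tracking rows (r, s, t) with s·29 + t·16 = r. Each division r_prev = q·r_cur + r_new produces the new row as (previous row) − q·(current row):
  row A: (29, 1, 0)   [1·29 + 0·16 = 29]
  row B: (16, 0, 1)   [0·29 + 1·16 = 16]
  29 = 1·16 + 13   → row C = row A − 1·row B = (13, 1, −1)   [check: 1·29 − 1·16 = 13]
  16 = 1·13 + 3   → row D = row B − 1·row C = (3, −1, 2)   [check: −1·29 + 2·16 = 3]
  13 = 4·3 + 1   → row E = row C − 4·row D = (1, 5, −9)   [check: 5·29 − 9·16 = 1]
  3 = 3·1 + 0   → remainder 0, stop. gcd = 1 (last nonzero row E).
The gcd is 1, so 16 is invertible mod 29. The last nonzero row gives 5·29 − 9·16 = 1, so t = −9. So 16^(−1) ≡ −9 ≡ 20 (mod 29). Verify: 16 · 20 = 320 ≡ 1 (mod 29). ✓

Final answer: 16^(−1) ≡ 20 (mod 29)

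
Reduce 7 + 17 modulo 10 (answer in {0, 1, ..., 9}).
4

Reduce the summands first: 17 ≡ 7 (mod 10), so 7 + 17 ≡ 7 + 7 (mod 10). 7 + 7 = 14; 14 = 1·10 + 4, so (7 + 17) mod 10 = 4.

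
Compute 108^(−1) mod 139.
108^(−1) ≡ 130 (mod 139)

Apply the extended Euclidean algorithm to (139, 108), tracking rows (r, s, t) with s·139 + t·108 = r. Each division r_prev = q·r_cur + r_new produces the new row as (previous row) − q·(current row):
  row A: (139, 1, 0)   [1·139 + 0·108 = 139]
  row B: (108, 0, 1)   [0·139 + 1·108 = 108]
  139 = 1·108 + 31   → row C = row A − 1·row B = (31, 1, −1)   [check: 1·139 − 1·108 = 31]
  108 = 3·31 + 15   → row D = row B − 3·row C = (15, −3, 4)   [check: −3·139 + 4·108 = 15]
  31 = 2·15 + 1   → row E = row C − 2·row D = (1, 7, −9)   [check: 7·139 − 9·108 = 1]
  15 = 15·1 + 0   → remainder 0, stop. gcd = 1 (last nonzero row E).
The gcd is 1, so 108 is invertible mod 139. The last nonzero row gives 7·139 − 9·108 = 1, so t = −9. So 108^(−1) ≡ −9 ≡ 130 (mod 139). Verify: 108 · 130 = 14040 ≡ 1 (mod 139). ✓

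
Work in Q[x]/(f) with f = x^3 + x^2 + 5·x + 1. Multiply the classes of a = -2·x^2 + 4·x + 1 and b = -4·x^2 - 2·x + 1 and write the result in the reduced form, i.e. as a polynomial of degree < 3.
a · b ≡ -34·x^2 + 94·x + 21 (mod f(x))

First multiply in Q[x] without reducing: a · b = 8·x^4 - 12·x^3 - 14·x^2 + 2·x + 1. Now divide by f(x) = x^3 + x^2 + 5·x + 1, eliminating the leading term at each step:
  leading term 8·x^4: subtract (8·x)·f(x) = 8·x^4 + 8·x^3 + 40·x^2 + 8·x, leaving -20·x^3 - 54·x^2 - 6·x + 1
  leading term -20·x^3: subtract (-20)·f(x) = -20·x^3 - 20·x^2 - 100·x - 20, leaving -34·x^2 + 94·x + 21
The degree is now < 3, so this is the remainder. Hence a · b ≡ -34·x^2 + 94·x + 21 in Q[x]/(f).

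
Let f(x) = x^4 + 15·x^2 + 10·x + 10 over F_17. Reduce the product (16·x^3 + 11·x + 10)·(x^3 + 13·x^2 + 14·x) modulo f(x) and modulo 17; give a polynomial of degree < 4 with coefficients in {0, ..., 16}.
a · b ≡ x^3 + 6·x^2 + 14·x + 16 (mod f(x))

Multiply as integer polynomials: a · b = 16·x^6 + 208·x^5 + 235·x^4 + 153·x^3 + 284·x^2 + 140·x. Reducing coefficients mod 17: a · b ≡ 16·x^6 + 4·x^5 + 14·x^4 + 12·x^2 + 4·x. Now divide by f(x) = x^4 + 15·x^2 + 10·x + 10 in F_17[x], eliminating the leading term at each step:
  leading term 16·x^6: subtract (16·x^2)·f(x) = 16·x^6 + 2·x^4 + 7·x^3 + 7·x^2, leaving 4·x^5 + 12·x^4 + 10·x^3 + 5·x^2 + 4·x (coefficients mod 17)
  leading term 4·x^5: subtract (4·x)·f(x) = 4·x^5 + 9·x^3 + 6·x^2 + 6·x, leaving 12·x^4 + x^3 + 16·x^2 + 15·x (coefficients mod 17)
  leading term 12·x^4: subtract (12)·f(x) = 12·x^4 + 10·x^2 + x + 1, leaving x^3 + 6·x^2 + 14·x + 16 (coefficients mod 17)
The degree is now < 4, so this is the remainder. Hence a · b ≡ x^3 + 6·x^2 + 14·x + 16 in F_17[x]/(f).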